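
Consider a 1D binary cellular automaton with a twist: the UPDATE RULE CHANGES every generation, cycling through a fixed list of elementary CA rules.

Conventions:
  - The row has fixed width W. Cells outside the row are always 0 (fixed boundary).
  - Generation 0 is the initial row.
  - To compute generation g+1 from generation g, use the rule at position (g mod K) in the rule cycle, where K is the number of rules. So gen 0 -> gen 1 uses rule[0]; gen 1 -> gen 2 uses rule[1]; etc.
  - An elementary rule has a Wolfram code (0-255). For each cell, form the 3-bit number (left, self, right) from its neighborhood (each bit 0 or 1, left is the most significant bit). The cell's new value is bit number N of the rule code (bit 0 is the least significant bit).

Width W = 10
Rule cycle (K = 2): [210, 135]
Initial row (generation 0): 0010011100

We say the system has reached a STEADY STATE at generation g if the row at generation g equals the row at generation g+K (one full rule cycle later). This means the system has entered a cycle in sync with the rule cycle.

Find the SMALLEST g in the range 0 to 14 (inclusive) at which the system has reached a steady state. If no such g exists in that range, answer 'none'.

Answer: 8

Derivation:
Gen 0: 0010011100
Gen 1 (rule 210): 0101101110
Gen 2 (rule 135): 1100000100
Gen 3 (rule 210): 0110001010
Gen 4 (rule 135): 1000111010
Gen 5 (rule 210): 0101011001
Gen 6 (rule 135): 1101000011
Gen 7 (rule 210): 0100100101
Gen 8 (rule 135): 1101101101
Gen 9 (rule 210): 0100100100
Gen 10 (rule 135): 1101101101
Gen 11 (rule 210): 0100100100
Gen 12 (rule 135): 1101101101
Gen 13 (rule 210): 0100100100
Gen 14 (rule 135): 1101101101
Gen 15 (rule 210): 0100100100
Gen 16 (rule 135): 1101101101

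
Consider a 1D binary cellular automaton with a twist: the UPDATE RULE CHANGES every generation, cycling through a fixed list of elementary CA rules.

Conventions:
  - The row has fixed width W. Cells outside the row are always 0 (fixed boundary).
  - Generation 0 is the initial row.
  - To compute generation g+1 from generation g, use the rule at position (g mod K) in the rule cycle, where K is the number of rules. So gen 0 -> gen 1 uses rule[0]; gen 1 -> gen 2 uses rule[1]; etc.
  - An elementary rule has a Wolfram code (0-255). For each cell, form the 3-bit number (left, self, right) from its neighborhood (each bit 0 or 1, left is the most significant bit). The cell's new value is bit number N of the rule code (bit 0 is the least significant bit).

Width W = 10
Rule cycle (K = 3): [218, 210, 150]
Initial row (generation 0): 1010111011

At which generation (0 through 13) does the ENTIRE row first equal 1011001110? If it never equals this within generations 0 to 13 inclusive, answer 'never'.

Answer: 12

Derivation:
Gen 0: 1010111011
Gen 1 (rule 218): 0000111011
Gen 2 (rule 210): 0001011001
Gen 3 (rule 150): 0011000111
Gen 4 (rule 218): 0111101111
Gen 5 (rule 210): 1011100111
Gen 6 (rule 150): 1001011010
Gen 7 (rule 218): 0110011001
Gen 8 (rule 210): 1011101110
Gen 9 (rule 150): 1001000101
Gen 10 (rule 218): 0110101000
Gen 11 (rule 210): 1010000100
Gen 12 (rule 150): 1011001110
Gen 13 (rule 218): 0011111111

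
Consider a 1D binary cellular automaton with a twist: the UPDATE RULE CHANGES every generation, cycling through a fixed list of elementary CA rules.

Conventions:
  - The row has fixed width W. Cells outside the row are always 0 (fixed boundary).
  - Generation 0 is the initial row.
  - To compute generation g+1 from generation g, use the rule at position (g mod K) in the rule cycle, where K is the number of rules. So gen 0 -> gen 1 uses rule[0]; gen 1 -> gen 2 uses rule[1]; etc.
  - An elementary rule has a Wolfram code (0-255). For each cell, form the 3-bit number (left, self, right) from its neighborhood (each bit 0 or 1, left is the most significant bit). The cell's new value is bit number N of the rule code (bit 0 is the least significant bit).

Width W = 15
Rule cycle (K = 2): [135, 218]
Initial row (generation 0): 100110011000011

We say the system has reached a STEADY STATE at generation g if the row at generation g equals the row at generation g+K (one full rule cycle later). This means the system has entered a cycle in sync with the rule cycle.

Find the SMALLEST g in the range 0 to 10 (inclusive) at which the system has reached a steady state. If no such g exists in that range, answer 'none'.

Gen 0: 100110011000011
Gen 1 (rule 135): 101000100011100
Gen 2 (rule 218): 000101010111110
Gen 3 (rule 135): 111101010011100
Gen 4 (rule 218): 111100001111110
Gen 5 (rule 135): 011001110111100
Gen 6 (rule 218): 111111110111110
Gen 7 (rule 135): 011111100011100
Gen 8 (rule 218): 111111110111110
Gen 9 (rule 135): 011111100011100
Gen 10 (rule 218): 111111110111110
Gen 11 (rule 135): 011111100011100
Gen 12 (rule 218): 111111110111110

Answer: 6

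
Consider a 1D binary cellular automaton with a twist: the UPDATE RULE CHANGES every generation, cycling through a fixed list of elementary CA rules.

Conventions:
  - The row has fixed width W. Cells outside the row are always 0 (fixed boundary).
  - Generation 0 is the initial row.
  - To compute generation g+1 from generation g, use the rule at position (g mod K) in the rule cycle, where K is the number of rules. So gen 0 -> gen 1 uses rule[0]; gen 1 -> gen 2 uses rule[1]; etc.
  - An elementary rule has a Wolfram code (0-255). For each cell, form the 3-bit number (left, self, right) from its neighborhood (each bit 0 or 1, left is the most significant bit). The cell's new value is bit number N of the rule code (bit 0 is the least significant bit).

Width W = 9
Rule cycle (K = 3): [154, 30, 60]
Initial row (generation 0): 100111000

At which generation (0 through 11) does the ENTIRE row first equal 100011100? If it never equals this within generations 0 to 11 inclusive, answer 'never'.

Gen 0: 100111000
Gen 1 (rule 154): 011110100
Gen 2 (rule 30): 110000110
Gen 3 (rule 60): 101000101
Gen 4 (rule 154): 000101000
Gen 5 (rule 30): 001101100
Gen 6 (rule 60): 001011010
Gen 7 (rule 154): 010010001
Gen 8 (rule 30): 111111011
Gen 9 (rule 60): 100000110
Gen 10 (rule 154): 010001101
Gen 11 (rule 30): 111011001

Answer: never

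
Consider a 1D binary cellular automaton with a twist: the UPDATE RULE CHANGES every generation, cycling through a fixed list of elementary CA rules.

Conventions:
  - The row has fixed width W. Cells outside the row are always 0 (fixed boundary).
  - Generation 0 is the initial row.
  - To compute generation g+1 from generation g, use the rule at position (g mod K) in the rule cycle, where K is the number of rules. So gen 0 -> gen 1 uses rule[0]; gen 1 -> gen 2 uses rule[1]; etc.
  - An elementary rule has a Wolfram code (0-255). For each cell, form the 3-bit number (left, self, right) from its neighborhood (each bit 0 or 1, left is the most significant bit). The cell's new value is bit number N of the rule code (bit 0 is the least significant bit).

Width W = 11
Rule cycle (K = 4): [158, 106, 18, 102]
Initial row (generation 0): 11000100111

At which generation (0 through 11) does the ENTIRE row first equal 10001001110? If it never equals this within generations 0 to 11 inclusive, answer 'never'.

Answer: never

Derivation:
Gen 0: 11000100111
Gen 1 (rule 158): 10101111110
Gen 2 (rule 106): 01011000010
Gen 3 (rule 18): 10000100101
Gen 4 (rule 102): 10001101111
Gen 5 (rule 158): 11011001110
Gen 6 (rule 106): 11111011010
Gen 7 (rule 18): 00000000001
Gen 8 (rule 102): 00000000011
Gen 9 (rule 158): 00000000110
Gen 10 (rule 106): 00000001110
Gen 11 (rule 18): 00000010001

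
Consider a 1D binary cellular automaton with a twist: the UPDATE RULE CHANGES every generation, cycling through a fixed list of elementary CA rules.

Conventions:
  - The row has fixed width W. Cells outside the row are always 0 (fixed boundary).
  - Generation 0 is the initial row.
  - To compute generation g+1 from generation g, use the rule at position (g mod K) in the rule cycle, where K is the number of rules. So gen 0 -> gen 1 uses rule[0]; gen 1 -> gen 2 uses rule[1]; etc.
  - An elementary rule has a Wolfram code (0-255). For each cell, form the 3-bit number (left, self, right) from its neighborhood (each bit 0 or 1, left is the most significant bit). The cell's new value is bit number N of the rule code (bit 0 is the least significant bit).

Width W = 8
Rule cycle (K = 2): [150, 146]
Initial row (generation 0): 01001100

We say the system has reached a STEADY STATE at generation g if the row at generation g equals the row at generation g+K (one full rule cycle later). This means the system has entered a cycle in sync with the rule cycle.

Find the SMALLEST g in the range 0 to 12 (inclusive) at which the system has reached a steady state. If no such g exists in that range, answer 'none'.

Answer: 11

Derivation:
Gen 0: 01001100
Gen 1 (rule 150): 11110010
Gen 2 (rule 146): 01101101
Gen 3 (rule 150): 10000001
Gen 4 (rule 146): 01000010
Gen 5 (rule 150): 11100111
Gen 6 (rule 146): 01011010
Gen 7 (rule 150): 11000011
Gen 8 (rule 146): 00100100
Gen 9 (rule 150): 01111110
Gen 10 (rule 146): 10111101
Gen 11 (rule 150): 10011001
Gen 12 (rule 146): 01100110
Gen 13 (rule 150): 10011001
Gen 14 (rule 146): 01100110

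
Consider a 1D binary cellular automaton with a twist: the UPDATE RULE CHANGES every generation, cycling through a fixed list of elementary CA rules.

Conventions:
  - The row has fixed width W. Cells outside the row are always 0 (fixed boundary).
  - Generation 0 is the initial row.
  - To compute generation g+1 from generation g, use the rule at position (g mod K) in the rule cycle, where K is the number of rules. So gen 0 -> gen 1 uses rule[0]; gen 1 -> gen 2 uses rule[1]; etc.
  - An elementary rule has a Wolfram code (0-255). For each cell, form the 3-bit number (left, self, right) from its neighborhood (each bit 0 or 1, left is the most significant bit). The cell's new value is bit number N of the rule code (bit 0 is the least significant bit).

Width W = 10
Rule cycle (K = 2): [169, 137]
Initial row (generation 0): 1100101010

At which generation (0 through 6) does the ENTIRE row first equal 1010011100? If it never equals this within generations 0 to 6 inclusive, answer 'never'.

Answer: 3

Derivation:
Gen 0: 1100101010
Gen 1 (rule 169): 1000010100
Gen 2 (rule 137): 0011000001
Gen 3 (rule 169): 1010011100
Gen 4 (rule 137): 0000011001
Gen 5 (rule 169): 1111010000
Gen 6 (rule 137): 1110000111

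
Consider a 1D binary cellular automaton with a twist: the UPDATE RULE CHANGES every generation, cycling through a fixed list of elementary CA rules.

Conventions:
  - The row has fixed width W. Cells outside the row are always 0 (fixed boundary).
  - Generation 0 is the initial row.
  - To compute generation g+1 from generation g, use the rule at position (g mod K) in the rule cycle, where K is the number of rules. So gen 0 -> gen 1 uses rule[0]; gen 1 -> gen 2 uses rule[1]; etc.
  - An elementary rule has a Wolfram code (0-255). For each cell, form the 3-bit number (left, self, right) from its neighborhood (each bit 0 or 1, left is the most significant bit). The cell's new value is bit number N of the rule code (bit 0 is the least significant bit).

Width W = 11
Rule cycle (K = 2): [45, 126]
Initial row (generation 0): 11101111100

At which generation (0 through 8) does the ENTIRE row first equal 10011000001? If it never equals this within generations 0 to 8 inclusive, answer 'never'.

Answer: 1

Derivation:
Gen 0: 11101111100
Gen 1 (rule 45): 10011000001
Gen 2 (rule 126): 11111100011
Gen 3 (rule 45): 10000001010
Gen 4 (rule 126): 11000011111
Gen 5 (rule 45): 10011010000
Gen 6 (rule 126): 11111111000
Gen 7 (rule 45): 10000000011
Gen 8 (rule 126): 11000000111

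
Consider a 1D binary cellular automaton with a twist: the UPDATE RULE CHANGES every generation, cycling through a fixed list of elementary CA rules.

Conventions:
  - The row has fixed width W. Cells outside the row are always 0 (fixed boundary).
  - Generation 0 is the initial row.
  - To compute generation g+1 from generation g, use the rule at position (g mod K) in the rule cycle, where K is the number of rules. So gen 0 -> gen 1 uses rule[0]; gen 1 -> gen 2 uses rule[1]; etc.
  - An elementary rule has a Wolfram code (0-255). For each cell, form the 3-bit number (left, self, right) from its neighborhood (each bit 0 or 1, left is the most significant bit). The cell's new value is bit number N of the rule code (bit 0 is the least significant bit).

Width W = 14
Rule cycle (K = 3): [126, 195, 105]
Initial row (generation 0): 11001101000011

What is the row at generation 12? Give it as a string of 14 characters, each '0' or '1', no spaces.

Gen 0: 11001101000011
Gen 1 (rule 126): 11111111100111
Gen 2 (rule 195): 01111111101011
Gen 3 (rule 105): 01000000110111
Gen 4 (rule 126): 11100001111101
Gen 5 (rule 195): 01101110111100
Gen 6 (rule 105): 01111011100101
Gen 7 (rule 126): 11001110111111
Gen 8 (rule 195): 01010110011111
Gen 9 (rule 105): 00101110010001
Gen 10 (rule 126): 01111011111011
Gen 11 (rule 195): 10111001111001
Gen 12 (rule 105): 01101001001000

Answer: 01101001001000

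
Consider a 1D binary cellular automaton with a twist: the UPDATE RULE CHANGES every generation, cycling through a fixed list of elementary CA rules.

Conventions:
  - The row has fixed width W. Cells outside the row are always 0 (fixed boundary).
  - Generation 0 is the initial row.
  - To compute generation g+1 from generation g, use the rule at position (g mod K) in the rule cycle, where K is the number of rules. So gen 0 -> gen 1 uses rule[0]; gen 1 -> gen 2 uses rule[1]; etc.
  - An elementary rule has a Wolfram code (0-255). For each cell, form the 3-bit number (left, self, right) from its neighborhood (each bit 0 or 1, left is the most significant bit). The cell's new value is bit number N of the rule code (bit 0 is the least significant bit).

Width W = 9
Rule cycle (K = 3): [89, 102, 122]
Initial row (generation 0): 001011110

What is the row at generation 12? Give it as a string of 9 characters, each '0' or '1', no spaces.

Answer: 101110001

Derivation:
Gen 0: 001011110
Gen 1 (rule 89): 100010011
Gen 2 (rule 102): 100110101
Gen 3 (rule 122): 011111010
Gen 4 (rule 89): 010001001
Gen 5 (rule 102): 110011011
Gen 6 (rule 122): 111111111
Gen 7 (rule 89): 100000001
Gen 8 (rule 102): 100000011
Gen 9 (rule 122): 010000111
Gen 10 (rule 89): 001110101
Gen 11 (rule 102): 010011111
Gen 12 (rule 122): 101110001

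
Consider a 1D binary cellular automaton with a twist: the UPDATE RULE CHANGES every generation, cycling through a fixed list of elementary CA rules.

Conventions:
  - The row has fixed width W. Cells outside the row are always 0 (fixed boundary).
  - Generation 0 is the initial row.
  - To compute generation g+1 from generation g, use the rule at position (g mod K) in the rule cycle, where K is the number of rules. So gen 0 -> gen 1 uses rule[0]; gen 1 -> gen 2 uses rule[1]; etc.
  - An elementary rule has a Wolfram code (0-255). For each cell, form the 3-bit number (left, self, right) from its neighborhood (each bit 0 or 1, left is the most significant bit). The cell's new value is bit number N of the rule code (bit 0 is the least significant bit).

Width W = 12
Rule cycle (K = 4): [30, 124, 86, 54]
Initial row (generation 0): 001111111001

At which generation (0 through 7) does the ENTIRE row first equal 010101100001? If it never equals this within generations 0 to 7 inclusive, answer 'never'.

Gen 0: 001111111001
Gen 1 (rule 30): 011000000111
Gen 2 (rule 124): 011100000101
Gen 3 (rule 86): 100110001101
Gen 4 (rule 54): 111001010011
Gen 5 (rule 30): 100111011110
Gen 6 (rule 124): 110101110011
Gen 7 (rule 86): 010100011101

Answer: never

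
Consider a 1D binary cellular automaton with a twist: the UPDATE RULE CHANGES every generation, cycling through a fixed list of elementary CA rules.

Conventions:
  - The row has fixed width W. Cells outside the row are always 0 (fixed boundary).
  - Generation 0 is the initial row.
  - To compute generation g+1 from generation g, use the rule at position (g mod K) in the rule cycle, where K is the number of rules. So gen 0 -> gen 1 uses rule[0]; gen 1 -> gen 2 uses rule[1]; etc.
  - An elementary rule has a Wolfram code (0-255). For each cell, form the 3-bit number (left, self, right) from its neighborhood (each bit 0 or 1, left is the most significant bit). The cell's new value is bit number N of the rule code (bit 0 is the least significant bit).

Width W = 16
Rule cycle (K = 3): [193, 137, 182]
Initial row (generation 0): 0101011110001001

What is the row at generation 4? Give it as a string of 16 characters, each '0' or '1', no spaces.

Answer: 0011000000000010

Derivation:
Gen 0: 0101011110001001
Gen 1 (rule 193): 0000001110100000
Gen 2 (rule 137): 1111101100001111
Gen 3 (rule 182): 0111010010010110
Gen 4 (rule 193): 0011000000000010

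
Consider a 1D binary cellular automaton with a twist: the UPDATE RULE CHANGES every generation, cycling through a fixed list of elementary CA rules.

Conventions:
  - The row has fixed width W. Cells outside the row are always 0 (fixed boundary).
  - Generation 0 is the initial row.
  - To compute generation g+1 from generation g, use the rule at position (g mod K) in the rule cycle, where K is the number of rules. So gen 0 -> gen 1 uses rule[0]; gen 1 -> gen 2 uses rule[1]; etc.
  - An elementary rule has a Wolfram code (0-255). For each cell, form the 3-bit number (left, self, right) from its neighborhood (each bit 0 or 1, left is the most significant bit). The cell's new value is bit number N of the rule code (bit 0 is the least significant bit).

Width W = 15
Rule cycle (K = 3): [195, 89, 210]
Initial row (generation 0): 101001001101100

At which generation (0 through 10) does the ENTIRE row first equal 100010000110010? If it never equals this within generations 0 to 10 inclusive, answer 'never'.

Gen 0: 101001001101100
Gen 1 (rule 195): 000010010100101
Gen 2 (rule 89): 111001000010000
Gen 3 (rule 210): 011110100101000
Gen 4 (rule 195): 101110001000011
Gen 5 (rule 89): 001011100111011
Gen 6 (rule 210): 010001111011001
Gen 7 (rule 195): 100110111001010
Gen 8 (rule 89): 010110101100001
Gen 9 (rule 210): 100010000110010
Gen 10 (rule 195): 001100111010100

Answer: 9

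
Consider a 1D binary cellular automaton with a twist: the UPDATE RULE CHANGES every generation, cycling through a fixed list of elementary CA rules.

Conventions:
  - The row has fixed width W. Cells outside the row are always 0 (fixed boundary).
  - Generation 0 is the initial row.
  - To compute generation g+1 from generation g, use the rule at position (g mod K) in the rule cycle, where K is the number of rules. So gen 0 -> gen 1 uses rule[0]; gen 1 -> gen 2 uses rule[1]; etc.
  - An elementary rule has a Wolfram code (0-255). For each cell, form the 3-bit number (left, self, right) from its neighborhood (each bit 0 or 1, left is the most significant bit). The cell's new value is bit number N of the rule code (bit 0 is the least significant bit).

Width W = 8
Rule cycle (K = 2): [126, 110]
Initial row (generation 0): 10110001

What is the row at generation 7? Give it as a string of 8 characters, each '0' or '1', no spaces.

Answer: 11111111

Derivation:
Gen 0: 10110001
Gen 1 (rule 126): 11111011
Gen 2 (rule 110): 10001111
Gen 3 (rule 126): 11011001
Gen 4 (rule 110): 11111011
Gen 5 (rule 126): 10001111
Gen 6 (rule 110): 10011001
Gen 7 (rule 126): 11111111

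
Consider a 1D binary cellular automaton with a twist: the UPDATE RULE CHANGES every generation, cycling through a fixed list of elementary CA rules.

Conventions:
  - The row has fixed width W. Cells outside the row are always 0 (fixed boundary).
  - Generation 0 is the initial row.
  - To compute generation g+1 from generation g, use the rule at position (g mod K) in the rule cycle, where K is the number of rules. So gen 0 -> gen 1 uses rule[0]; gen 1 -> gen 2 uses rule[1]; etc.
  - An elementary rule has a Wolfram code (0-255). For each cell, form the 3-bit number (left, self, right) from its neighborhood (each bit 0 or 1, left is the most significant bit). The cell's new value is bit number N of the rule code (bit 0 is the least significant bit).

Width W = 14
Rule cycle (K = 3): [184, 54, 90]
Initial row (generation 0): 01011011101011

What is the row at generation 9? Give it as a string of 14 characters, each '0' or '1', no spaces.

Gen 0: 01011011101011
Gen 1 (rule 184): 00110111010110
Gen 2 (rule 54): 01001000111001
Gen 3 (rule 90): 10110101101110
Gen 4 (rule 184): 01101011011101
Gen 5 (rule 54): 10011100100011
Gen 6 (rule 90): 01110111010111
Gen 7 (rule 184): 01101110101110
Gen 8 (rule 54): 10010001110001
Gen 9 (rule 90): 01101011011010

Answer: 01101011011010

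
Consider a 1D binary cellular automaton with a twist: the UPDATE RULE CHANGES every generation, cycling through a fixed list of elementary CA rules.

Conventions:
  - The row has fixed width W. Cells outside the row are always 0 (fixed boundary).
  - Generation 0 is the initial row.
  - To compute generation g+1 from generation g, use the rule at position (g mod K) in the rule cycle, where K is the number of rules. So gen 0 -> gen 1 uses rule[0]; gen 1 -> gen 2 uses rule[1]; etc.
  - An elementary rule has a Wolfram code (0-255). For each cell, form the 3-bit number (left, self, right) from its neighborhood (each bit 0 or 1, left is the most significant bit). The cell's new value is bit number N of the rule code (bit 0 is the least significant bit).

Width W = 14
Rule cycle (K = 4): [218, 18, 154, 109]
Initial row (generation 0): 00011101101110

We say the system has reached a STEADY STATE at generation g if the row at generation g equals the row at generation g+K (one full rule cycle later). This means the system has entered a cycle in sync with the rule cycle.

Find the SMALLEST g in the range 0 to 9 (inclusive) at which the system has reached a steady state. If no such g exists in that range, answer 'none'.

Answer: 6

Derivation:
Gen 0: 00011101101110
Gen 1 (rule 218): 00111101101111
Gen 2 (rule 18): 01000000000000
Gen 3 (rule 154): 10100000000000
Gen 4 (rule 109): 11101111111111
Gen 5 (rule 218): 11101111111111
Gen 6 (rule 18): 00000000000000
Gen 7 (rule 154): 00000000000000
Gen 8 (rule 109): 11111111111111
Gen 9 (rule 218): 11111111111111
Gen 10 (rule 18): 00000000000000
Gen 11 (rule 154): 00000000000000
Gen 12 (rule 109): 11111111111111
Gen 13 (rule 218): 11111111111111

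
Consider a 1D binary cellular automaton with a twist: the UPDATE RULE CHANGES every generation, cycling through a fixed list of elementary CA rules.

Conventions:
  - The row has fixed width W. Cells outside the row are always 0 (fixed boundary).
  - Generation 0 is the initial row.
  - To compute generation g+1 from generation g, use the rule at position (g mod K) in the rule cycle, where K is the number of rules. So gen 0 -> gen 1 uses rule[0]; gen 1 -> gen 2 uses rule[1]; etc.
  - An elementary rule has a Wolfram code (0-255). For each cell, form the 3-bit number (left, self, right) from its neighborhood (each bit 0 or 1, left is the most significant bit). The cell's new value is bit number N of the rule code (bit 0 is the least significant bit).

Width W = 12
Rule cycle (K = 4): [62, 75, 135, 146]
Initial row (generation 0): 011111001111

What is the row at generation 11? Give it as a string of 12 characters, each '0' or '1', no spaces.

Gen 0: 011111001111
Gen 1 (rule 62): 110000111000
Gen 2 (rule 75): 110111101011
Gen 3 (rule 135): 000011001000
Gen 4 (rule 146): 000100110100
Gen 5 (rule 62): 001111101110
Gen 6 (rule 75): 111000101010
Gen 7 (rule 135): 010011101010
Gen 8 (rule 146): 101101000001
Gen 9 (rule 62): 111011100011
Gen 10 (rule 75): 101010101111
Gen 11 (rule 135): 101010100110

Answer: 101010100110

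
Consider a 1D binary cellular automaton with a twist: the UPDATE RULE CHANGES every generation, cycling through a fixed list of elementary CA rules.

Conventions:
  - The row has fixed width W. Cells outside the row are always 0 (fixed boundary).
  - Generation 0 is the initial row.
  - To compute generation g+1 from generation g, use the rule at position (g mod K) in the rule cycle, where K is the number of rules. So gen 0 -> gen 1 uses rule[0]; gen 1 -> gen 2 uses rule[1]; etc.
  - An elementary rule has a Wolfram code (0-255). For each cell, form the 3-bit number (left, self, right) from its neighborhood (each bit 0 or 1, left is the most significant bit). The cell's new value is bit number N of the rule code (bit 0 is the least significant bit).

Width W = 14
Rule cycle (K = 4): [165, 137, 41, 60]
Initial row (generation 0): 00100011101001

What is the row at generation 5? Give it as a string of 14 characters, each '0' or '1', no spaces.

Answer: 10111110100101

Derivation:
Gen 0: 00100011101001
Gen 1 (rule 165): 10101001011001
Gen 2 (rule 137): 00000000010000
Gen 3 (rule 41): 11111111000111
Gen 4 (rule 60): 10000000100100
Gen 5 (rule 165): 10111110100101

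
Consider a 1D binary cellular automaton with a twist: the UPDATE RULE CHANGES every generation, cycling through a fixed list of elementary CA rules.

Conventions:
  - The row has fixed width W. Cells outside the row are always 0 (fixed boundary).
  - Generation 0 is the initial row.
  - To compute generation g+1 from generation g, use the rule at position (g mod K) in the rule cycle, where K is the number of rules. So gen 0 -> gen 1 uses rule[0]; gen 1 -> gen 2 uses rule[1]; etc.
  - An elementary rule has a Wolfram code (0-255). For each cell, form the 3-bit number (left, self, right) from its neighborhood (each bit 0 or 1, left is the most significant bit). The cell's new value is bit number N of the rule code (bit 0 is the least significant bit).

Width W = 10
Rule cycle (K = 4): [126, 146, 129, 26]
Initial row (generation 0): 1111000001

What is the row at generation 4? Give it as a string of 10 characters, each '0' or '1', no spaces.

Gen 0: 1111000001
Gen 1 (rule 126): 1001100011
Gen 2 (rule 146): 0110010100
Gen 3 (rule 129): 0000000001
Gen 4 (rule 26): 0000000010

Answer: 0000000010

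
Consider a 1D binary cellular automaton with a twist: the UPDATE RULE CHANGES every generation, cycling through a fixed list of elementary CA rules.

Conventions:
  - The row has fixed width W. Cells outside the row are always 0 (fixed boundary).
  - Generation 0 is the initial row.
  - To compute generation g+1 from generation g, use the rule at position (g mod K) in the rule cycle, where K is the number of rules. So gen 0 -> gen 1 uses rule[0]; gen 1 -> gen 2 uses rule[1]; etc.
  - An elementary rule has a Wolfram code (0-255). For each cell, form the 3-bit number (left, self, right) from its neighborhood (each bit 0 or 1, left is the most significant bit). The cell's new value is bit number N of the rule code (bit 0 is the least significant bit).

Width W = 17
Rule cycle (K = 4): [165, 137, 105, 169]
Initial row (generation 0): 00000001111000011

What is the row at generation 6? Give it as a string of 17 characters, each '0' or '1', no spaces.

Answer: 00000000000010100

Derivation:
Gen 0: 00000001111000011
Gen 1 (rule 165): 11111100110011000
Gen 2 (rule 137): 11111000100010011
Gen 3 (rule 105): 10001010001000011
Gen 4 (rule 169): 00100100100011010
Gen 5 (rule 165): 10100100101000110
Gen 6 (rule 137): 00000000000010100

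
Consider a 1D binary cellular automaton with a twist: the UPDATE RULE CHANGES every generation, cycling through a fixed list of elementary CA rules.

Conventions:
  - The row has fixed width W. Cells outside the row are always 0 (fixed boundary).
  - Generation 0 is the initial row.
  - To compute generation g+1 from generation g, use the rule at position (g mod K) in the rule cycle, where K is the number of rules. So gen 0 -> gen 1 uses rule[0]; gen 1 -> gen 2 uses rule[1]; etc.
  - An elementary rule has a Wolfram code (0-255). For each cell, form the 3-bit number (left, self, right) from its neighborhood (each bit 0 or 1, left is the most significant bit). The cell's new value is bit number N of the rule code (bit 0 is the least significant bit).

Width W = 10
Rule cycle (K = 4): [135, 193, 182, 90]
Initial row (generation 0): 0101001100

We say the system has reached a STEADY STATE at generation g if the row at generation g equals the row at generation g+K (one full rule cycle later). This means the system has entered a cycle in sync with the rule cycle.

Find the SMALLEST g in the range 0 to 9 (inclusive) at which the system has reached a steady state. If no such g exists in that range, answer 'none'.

Gen 0: 0101001100
Gen 1 (rule 135): 1101010001
Gen 2 (rule 193): 0100000100
Gen 3 (rule 182): 1110001110
Gen 4 (rule 90): 1011011011
Gen 5 (rule 135): 1000000000
Gen 6 (rule 193): 0011111111
Gen 7 (rule 182): 0101111110
Gen 8 (rule 90): 1001000011
Gen 9 (rule 135): 1011011100
Gen 10 (rule 193): 0001001101
Gen 11 (rule 182): 0011110011
Gen 12 (rule 90): 0110011111
Gen 13 (rule 135): 1000101110

Answer: none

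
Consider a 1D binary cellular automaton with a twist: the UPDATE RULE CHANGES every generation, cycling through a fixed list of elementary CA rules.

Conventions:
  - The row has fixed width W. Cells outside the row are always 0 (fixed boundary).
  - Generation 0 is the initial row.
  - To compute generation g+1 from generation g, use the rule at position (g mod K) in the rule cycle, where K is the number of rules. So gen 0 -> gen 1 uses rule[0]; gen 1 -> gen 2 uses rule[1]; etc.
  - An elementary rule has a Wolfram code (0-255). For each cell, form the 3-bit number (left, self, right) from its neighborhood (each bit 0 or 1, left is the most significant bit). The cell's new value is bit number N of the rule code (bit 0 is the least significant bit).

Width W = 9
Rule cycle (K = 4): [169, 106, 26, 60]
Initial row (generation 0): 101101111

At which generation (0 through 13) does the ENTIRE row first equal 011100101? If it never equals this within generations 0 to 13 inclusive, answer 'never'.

Answer: 8

Derivation:
Gen 0: 101101111
Gen 1 (rule 169): 011011110
Gen 2 (rule 106): 111110010
Gen 3 (rule 26): 100001101
Gen 4 (rule 60): 110001011
Gen 5 (rule 169): 100100110
Gen 6 (rule 106): 001001110
Gen 7 (rule 26): 010111001
Gen 8 (rule 60): 011100101
Gen 9 (rule 169): 011000010
Gen 10 (rule 106): 111000100
Gen 11 (rule 26): 100101010
Gen 12 (rule 60): 110111111
Gen 13 (rule 169): 101111110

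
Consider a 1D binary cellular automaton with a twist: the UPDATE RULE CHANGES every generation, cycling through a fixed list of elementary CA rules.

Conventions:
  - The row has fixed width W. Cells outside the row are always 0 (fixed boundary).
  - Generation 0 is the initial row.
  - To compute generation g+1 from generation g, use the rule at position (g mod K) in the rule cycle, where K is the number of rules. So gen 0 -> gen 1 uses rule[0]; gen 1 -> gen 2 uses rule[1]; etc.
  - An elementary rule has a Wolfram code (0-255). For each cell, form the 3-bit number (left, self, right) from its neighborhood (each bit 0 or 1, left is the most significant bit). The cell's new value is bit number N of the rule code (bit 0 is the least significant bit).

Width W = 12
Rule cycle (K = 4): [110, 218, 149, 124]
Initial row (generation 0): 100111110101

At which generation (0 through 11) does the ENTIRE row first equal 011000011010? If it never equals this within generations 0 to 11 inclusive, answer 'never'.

Gen 0: 100111110101
Gen 1 (rule 110): 101100011111
Gen 2 (rule 218): 001110111111
Gen 3 (rule 149): 100100011110
Gen 4 (rule 124): 110110010011
Gen 5 (rule 110): 111110110111
Gen 6 (rule 218): 111110110111
Gen 7 (rule 149): 011100000010
Gen 8 (rule 124): 010110000011
Gen 9 (rule 110): 111110000111
Gen 10 (rule 218): 111111001111
Gen 11 (rule 149): 011110100110

Answer: never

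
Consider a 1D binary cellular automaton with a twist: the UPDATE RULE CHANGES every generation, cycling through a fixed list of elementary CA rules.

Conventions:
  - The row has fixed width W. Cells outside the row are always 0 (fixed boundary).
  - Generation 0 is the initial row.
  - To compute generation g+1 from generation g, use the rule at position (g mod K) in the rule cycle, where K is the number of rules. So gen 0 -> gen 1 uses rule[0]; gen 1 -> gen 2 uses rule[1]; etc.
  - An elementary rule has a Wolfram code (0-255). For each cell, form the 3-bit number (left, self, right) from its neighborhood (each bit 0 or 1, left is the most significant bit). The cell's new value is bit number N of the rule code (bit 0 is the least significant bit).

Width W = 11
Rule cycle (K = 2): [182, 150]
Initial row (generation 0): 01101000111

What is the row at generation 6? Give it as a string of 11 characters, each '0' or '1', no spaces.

Answer: 01000000010

Derivation:
Gen 0: 01101000111
Gen 1 (rule 182): 10011101010
Gen 2 (rule 150): 11101001011
Gen 3 (rule 182): 01011111100
Gen 4 (rule 150): 11001111010
Gen 5 (rule 182): 00110110111
Gen 6 (rule 150): 01000000010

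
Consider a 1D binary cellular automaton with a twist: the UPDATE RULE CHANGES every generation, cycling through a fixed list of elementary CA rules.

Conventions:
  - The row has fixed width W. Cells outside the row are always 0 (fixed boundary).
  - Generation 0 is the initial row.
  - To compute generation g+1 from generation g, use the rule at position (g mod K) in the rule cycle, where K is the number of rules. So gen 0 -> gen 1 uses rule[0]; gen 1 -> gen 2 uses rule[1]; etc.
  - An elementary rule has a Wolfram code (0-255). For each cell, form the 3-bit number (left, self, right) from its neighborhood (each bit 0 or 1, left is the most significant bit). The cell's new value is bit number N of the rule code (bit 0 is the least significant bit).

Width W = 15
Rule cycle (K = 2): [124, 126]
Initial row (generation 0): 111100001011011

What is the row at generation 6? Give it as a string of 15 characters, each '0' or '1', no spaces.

Answer: 101110111101111

Derivation:
Gen 0: 111100001011011
Gen 1 (rule 124): 100110001111111
Gen 2 (rule 126): 111111011000001
Gen 3 (rule 124): 100001111100001
Gen 4 (rule 126): 110011000110011
Gen 5 (rule 124): 111011100111011
Gen 6 (rule 126): 101110111101111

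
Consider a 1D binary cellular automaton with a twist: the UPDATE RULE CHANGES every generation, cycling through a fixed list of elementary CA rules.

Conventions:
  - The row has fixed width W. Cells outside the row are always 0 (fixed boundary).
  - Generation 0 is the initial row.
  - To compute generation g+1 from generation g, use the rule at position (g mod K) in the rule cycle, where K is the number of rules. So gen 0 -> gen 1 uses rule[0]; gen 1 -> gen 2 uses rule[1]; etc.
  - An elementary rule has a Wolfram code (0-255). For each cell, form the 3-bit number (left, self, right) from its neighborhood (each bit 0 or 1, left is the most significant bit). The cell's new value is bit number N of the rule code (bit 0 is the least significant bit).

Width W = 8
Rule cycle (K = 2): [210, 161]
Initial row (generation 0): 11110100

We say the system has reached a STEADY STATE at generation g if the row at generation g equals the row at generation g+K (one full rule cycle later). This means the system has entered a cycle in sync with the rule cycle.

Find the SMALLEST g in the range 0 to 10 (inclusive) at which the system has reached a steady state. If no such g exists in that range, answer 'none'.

Answer: 6

Derivation:
Gen 0: 11110100
Gen 1 (rule 210): 01110010
Gen 2 (rule 161): 00100000
Gen 3 (rule 210): 01010000
Gen 4 (rule 161): 00100111
Gen 5 (rule 210): 01011011
Gen 6 (rule 161): 00100100
Gen 7 (rule 210): 01011010
Gen 8 (rule 161): 00100100
Gen 9 (rule 210): 01011010
Gen 10 (rule 161): 00100100
Gen 11 (rule 210): 01011010
Gen 12 (rule 161): 00100100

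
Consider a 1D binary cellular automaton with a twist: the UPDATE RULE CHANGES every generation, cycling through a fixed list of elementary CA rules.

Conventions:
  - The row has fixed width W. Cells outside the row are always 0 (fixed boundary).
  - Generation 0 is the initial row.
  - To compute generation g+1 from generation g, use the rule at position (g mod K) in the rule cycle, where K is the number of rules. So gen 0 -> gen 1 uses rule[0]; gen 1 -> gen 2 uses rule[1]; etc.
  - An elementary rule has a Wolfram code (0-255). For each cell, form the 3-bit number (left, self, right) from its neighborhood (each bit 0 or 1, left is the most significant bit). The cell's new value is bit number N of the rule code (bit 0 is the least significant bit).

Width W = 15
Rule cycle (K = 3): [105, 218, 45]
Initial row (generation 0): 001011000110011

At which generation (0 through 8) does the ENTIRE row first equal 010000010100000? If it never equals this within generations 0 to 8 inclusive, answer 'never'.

Gen 0: 001011000110011
Gen 1 (rule 105): 100111010110011
Gen 2 (rule 218): 011111000111111
Gen 3 (rule 45): 010000010100000
Gen 4 (rule 105): 000111001001111
Gen 5 (rule 218): 001111110111111
Gen 6 (rule 45): 101000001100000
Gen 7 (rule 105): 010011101101111
Gen 8 (rule 218): 101111101101111

Answer: 3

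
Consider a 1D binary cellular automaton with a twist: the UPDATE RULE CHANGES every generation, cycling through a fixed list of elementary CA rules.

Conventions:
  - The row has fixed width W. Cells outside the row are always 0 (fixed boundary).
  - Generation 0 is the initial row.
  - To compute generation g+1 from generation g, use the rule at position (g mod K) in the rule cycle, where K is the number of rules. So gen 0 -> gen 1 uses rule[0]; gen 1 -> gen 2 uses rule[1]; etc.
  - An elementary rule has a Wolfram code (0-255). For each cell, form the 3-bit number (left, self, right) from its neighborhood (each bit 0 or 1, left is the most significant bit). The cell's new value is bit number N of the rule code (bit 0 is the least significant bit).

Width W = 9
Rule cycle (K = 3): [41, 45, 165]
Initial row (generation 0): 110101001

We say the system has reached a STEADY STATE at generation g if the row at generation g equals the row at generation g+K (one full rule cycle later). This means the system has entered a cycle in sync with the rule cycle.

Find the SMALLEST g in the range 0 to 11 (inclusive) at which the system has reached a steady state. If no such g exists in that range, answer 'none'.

Gen 0: 110101001
Gen 1 (rule 41): 101010000
Gen 2 (rule 45): 111110111
Gen 3 (rule 165): 011101010
Gen 4 (rule 41): 010010100
Gen 5 (rule 45): 010011101
Gen 6 (rule 165): 010001011
Gen 7 (rule 41): 000100110
Gen 8 (rule 45): 110100100
Gen 9 (rule 165): 001100101
Gen 10 (rule 41): 101000010
Gen 11 (rule 45): 111011010
Gen 12 (rule 165): 010100110
Gen 13 (rule 41): 001000100
Gen 14 (rule 45): 101010101

Answer: none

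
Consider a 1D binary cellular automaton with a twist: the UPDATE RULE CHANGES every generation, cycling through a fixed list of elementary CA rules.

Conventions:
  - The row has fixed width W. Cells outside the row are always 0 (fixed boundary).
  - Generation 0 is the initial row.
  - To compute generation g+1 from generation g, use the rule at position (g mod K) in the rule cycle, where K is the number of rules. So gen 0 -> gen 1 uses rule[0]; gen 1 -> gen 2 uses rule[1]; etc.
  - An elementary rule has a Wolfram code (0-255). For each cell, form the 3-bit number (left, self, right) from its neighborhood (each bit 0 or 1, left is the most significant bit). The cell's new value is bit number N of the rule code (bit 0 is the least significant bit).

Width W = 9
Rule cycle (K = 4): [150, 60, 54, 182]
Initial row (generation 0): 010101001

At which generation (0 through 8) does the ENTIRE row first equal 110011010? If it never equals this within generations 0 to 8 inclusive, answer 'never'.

Answer: never

Derivation:
Gen 0: 010101001
Gen 1 (rule 150): 110101111
Gen 2 (rule 60): 101111000
Gen 3 (rule 54): 110000100
Gen 4 (rule 182): 001001110
Gen 5 (rule 150): 011110101
Gen 6 (rule 60): 010001111
Gen 7 (rule 54): 111010000
Gen 8 (rule 182): 010111000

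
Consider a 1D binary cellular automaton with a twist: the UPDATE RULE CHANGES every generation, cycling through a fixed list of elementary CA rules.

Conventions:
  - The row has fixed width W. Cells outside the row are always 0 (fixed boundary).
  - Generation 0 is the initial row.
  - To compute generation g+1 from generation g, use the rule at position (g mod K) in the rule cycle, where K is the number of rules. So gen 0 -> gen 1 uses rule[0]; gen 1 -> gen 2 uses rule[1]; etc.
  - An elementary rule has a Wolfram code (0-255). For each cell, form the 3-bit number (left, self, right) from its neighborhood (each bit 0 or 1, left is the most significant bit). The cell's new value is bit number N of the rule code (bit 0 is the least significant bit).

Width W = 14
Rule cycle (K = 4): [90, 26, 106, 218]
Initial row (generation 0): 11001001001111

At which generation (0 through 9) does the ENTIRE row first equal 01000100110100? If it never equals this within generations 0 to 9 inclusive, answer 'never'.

Answer: never

Derivation:
Gen 0: 11001001001111
Gen 1 (rule 90): 11110110111001
Gen 2 (rule 26): 10000100100110
Gen 3 (rule 106): 00001001001110
Gen 4 (rule 218): 00010110111111
Gen 5 (rule 90): 00100110100001
Gen 6 (rule 26): 01011100010010
Gen 7 (rule 106): 10110100100100
Gen 8 (rule 218): 00110011011010
Gen 9 (rule 90): 01111111011001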